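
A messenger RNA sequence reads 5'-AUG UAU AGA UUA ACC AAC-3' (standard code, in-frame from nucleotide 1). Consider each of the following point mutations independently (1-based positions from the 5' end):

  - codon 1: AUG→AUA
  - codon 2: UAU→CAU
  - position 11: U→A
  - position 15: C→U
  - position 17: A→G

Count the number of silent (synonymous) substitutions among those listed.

1

Codon 1: AUG (Met) → AUA (Ile) — missense.
Codon 2: UAU (Tyr) → CAU (His) — missense.
Codon 4: UUA (Leu) → UAA (Stop) — nonsense.
Codon 5: ACC (Thr) → ACU (Thr) — synonymous.
Codon 6: AAC (Asn) → AGC (Ser) — missense.
Synonymous: 1 of 5.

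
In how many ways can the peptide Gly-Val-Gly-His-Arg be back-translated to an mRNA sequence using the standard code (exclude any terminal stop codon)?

768

Gly: 4 codons.
Val: 4 codons.
Gly: 4 codons.
His: 2 codons.
Arg: 6 codons.
4 × 4 × 4 × 2 × 6 = 768.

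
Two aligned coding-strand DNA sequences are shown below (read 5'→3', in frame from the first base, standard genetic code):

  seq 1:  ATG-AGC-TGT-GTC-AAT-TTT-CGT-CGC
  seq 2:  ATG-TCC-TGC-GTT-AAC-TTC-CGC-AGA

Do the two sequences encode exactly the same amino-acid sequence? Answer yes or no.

yes

Codon 1: ATG Met / ATG Met — identical.
Codon 2: AGC Ser / TCC Ser — synonymous.
Codon 3: TGT Cys / TGC Cys — synonymous.
Codon 4: GTC Val / GTT Val — synonymous.
Codon 5: AAT Asn / AAC Asn — synonymous.
Codon 6: TTT Phe / TTC Phe — synonymous.
Codon 7: CGT Arg / CGC Arg — synonymous.
Codon 8: CGC Arg / AGA Arg — synonymous.
Nonsynonymous differences: 0 → same protein.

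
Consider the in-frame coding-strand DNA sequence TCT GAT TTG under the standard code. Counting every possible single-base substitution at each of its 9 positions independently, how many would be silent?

6

Codon 1 (TCT, Ser): 3 synonymous substitutions.
Codon 2 (GAT, Asp): 1 synonymous substitution.
Codon 3 (TTG, Leu): 2 synonymous substitutions.
Total: 3 + 1 + 2 = 6.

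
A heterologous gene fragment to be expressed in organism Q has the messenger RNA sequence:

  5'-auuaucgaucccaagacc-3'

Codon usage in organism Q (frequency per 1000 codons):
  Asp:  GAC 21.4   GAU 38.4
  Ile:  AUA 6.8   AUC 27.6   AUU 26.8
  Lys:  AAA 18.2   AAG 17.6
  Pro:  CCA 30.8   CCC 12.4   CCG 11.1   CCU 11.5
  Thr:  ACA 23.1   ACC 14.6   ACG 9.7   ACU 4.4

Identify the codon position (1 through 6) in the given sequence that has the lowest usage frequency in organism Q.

Codon 1 AUU (Ile): 26.8 per 1000.
Codon 2 AUC (Ile): 27.6 per 1000.
Codon 3 GAU (Asp): 38.4 per 1000.
Codon 4 CCC (Pro): 12.4 per 1000.
Codon 5 AAG (Lys): 17.6 per 1000.
Codon 6 ACC (Thr): 14.6 per 1000.
Lowest frequency is 12.4 at codon 4.

4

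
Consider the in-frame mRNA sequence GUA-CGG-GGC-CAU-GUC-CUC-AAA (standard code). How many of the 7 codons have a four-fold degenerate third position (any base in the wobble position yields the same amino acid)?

5

Codon 1 GUA (Val): third position 4-fold.
Codon 2 CGG (Arg): third position 4-fold.
Codon 3 GGC (Gly): third position 4-fold.
Codon 4 CAU (His): third position 2-fold.
Codon 5 GUC (Val): third position 4-fold.
Codon 6 CUC (Leu): third position 4-fold.
Codon 7 AAA (Lys): third position 2-fold.
Four-fold degenerate third positions: 5.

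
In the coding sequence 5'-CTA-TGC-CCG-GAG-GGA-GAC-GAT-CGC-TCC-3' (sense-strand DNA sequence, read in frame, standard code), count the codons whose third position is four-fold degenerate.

5

Codon 1 CTA (Leu): third position 4-fold.
Codon 2 TGC (Cys): third position 2-fold.
Codon 3 CCG (Pro): third position 4-fold.
Codon 4 GAG (Glu): third position 2-fold.
Codon 5 GGA (Gly): third position 4-fold.
Codon 6 GAC (Asp): third position 2-fold.
Codon 7 GAT (Asp): third position 2-fold.
Codon 8 CGC (Arg): third position 4-fold.
Codon 9 TCC (Ser): third position 4-fold.
Four-fold degenerate third positions: 5.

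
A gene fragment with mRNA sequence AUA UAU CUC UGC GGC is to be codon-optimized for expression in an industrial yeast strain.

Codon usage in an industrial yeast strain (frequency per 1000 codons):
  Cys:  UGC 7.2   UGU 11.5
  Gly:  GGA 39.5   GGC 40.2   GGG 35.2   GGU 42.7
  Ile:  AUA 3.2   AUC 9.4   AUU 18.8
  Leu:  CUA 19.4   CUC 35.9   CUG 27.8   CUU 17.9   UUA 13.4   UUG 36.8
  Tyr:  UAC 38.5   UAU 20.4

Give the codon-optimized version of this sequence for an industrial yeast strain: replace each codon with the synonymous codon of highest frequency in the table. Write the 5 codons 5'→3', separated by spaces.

Codon 1 (Ile): best is AUU at 18.8.
Codon 2 (Tyr): best is UAC at 38.5.
Codon 3 (Leu): best is UUG at 36.8.
Codon 4 (Cys): best is UGU at 11.5.
Codon 5 (Gly): best is GGU at 42.7.

AUU UAC UUG UGU GGU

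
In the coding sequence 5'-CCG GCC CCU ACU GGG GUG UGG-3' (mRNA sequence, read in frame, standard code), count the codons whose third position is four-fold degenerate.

6

Codon 1 CCG (Pro): third position 4-fold.
Codon 2 GCC (Ala): third position 4-fold.
Codon 3 CCU (Pro): third position 4-fold.
Codon 4 ACU (Thr): third position 4-fold.
Codon 5 GGG (Gly): third position 4-fold.
Codon 6 GUG (Val): third position 4-fold.
Codon 7 UGG (Trp): third position 1-fold.
Four-fold degenerate third positions: 6.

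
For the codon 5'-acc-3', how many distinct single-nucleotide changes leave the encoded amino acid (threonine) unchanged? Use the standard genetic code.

3

Position 1: none → 0 synonymous.
Position 2: none → 0 synonymous.
Position 3: ACT, ACA, ACG → 3 synonymous.
Total: 0 + 0 + 3 = 3.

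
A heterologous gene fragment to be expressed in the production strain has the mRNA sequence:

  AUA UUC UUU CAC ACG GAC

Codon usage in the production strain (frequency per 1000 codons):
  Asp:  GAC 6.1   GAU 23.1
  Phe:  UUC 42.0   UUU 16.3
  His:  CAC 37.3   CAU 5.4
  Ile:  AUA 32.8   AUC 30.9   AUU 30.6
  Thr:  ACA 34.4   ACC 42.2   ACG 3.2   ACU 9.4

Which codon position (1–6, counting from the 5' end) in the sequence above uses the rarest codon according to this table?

Codon 1 AUA (Ile): 32.8 per 1000.
Codon 2 UUC (Phe): 42.0 per 1000.
Codon 3 UUU (Phe): 16.3 per 1000.
Codon 4 CAC (His): 37.3 per 1000.
Codon 5 ACG (Thr): 3.2 per 1000.
Codon 6 GAC (Asp): 6.1 per 1000.
Lowest frequency is 3.2 at codon 5.

5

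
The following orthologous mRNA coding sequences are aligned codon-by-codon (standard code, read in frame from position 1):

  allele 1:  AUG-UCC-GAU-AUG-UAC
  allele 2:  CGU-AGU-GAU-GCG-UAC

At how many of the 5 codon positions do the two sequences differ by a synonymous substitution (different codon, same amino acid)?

1

Codon 1: AUG Met / CGU Arg — nonsynonymous.
Codon 2: UCC Ser / AGU Ser — synonymous.
Codon 3: GAU Asp / GAU Asp — identical.
Codon 4: AUG Met / GCG Ala — nonsynonymous.
Codon 5: UAC Tyr / UAC Tyr — identical.
Synonymous differences: 1.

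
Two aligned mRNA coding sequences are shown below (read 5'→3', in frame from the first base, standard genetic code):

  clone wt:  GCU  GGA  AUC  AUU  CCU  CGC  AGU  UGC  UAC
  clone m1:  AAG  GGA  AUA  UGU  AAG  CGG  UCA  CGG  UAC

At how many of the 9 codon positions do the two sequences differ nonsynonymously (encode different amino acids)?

Codon 1: GCU Ala / AAG Lys — nonsynonymous.
Codon 2: GGA Gly / GGA Gly — identical.
Codon 3: AUC Ile / AUA Ile — synonymous.
Codon 4: AUU Ile / UGU Cys — nonsynonymous.
Codon 5: CCU Pro / AAG Lys — nonsynonymous.
Codon 6: CGC Arg / CGG Arg — synonymous.
Codon 7: AGU Ser / UCA Ser — synonymous.
Codon 8: UGC Cys / CGG Arg — nonsynonymous.
Codon 9: UAC Tyr / UAC Tyr — identical.
Nonsynonymous differences: 4.

4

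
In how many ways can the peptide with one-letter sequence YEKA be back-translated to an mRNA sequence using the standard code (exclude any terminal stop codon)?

32

Tyr: 2 codons.
Glu: 2 codons.
Lys: 2 codons.
Ala: 4 codons.
2 × 2 × 2 × 4 = 32.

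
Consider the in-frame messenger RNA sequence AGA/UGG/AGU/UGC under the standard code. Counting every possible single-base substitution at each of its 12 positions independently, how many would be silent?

Codon 1 (AGA, Arg): 2 synonymous substitutions.
Codon 2 (UGG, Trp): 0 synonymous substitutions.
Codon 3 (AGU, Ser): 1 synonymous substitution.
Codon 4 (UGC, Cys): 1 synonymous substitution.
Total: 2 + 0 + 1 + 1 = 4.

4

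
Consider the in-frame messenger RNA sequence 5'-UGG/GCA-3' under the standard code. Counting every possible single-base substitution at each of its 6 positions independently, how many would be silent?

3

Codon 1 (UGG, Trp): 0 synonymous substitutions.
Codon 2 (GCA, Ala): 3 synonymous substitutions.
Total: 0 + 3 = 3.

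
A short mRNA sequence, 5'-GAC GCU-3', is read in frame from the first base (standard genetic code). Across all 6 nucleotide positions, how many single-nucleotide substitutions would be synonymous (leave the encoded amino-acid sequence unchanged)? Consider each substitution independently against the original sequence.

Codon 1 (GAC, Asp): 1 synonymous substitution.
Codon 2 (GCU, Ala): 3 synonymous substitutions.
Total: 1 + 3 = 4.

4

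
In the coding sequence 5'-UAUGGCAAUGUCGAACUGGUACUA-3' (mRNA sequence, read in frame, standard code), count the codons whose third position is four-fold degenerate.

5

Codon 1 UAU (Tyr): third position 2-fold.
Codon 2 GGC (Gly): third position 4-fold.
Codon 3 AAU (Asn): third position 2-fold.
Codon 4 GUC (Val): third position 4-fold.
Codon 5 GAA (Glu): third position 2-fold.
Codon 6 CUG (Leu): third position 4-fold.
Codon 7 GUA (Val): third position 4-fold.
Codon 8 CUA (Leu): third position 4-fold.
Four-fold degenerate third positions: 5.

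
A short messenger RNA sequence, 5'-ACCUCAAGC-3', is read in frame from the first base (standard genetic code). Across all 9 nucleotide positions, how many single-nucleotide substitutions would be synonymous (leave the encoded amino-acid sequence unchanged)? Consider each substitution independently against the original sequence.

Codon 1 (ACC, Thr): 3 synonymous substitutions.
Codon 2 (UCA, Ser): 3 synonymous substitutions.
Codon 3 (AGC, Ser): 1 synonymous substitution.
Total: 3 + 3 + 1 = 7.

7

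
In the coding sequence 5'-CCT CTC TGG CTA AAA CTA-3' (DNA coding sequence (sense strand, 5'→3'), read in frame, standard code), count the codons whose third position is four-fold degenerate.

4

Codon 1 CCT (Pro): third position 4-fold.
Codon 2 CTC (Leu): third position 4-fold.
Codon 3 TGG (Trp): third position 1-fold.
Codon 4 CTA (Leu): third position 4-fold.
Codon 5 AAA (Lys): third position 2-fold.
Codon 6 CTA (Leu): third position 4-fold.
Four-fold degenerate third positions: 4.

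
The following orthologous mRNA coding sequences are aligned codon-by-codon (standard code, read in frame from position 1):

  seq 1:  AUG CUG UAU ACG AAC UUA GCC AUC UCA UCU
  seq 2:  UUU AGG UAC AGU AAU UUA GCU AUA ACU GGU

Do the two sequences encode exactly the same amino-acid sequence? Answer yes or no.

Codon 1: AUG Met / UUU Phe — nonsynonymous.
Codon 2: CUG Leu / AGG Arg — nonsynonymous.
Codon 3: UAU Tyr / UAC Tyr — synonymous.
Codon 4: ACG Thr / AGU Ser — nonsynonymous.
Codon 5: AAC Asn / AAU Asn — synonymous.
Codon 6: UUA Leu / UUA Leu — identical.
Codon 7: GCC Ala / GCU Ala — synonymous.
Codon 8: AUC Ile / AUA Ile — synonymous.
Codon 9: UCA Ser / ACU Thr — nonsynonymous.
Codon 10: UCU Ser / GGU Gly — nonsynonymous.
Nonsynonymous differences: 5 → different protein.

no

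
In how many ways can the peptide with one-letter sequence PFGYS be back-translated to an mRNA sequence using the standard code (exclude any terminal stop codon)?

Pro: 4 codons.
Phe: 2 codons.
Gly: 4 codons.
Tyr: 2 codons.
Ser: 6 codons.
4 × 2 × 4 × 2 × 6 = 384.

384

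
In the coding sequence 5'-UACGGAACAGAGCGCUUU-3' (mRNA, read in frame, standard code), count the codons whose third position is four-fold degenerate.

3

Codon 1 UAC (Tyr): third position 2-fold.
Codon 2 GGA (Gly): third position 4-fold.
Codon 3 ACA (Thr): third position 4-fold.
Codon 4 GAG (Glu): third position 2-fold.
Codon 5 CGC (Arg): third position 4-fold.
Codon 6 UUU (Phe): third position 2-fold.
Four-fold degenerate third positions: 3.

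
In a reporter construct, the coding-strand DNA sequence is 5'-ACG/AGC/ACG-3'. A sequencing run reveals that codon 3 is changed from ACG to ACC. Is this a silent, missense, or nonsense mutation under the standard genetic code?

Position 9 falls in codon 3: ACG → Thr.
After the substitution the codon is ACC → Thr.
Both encode Thr, so the change is synonymous.

silent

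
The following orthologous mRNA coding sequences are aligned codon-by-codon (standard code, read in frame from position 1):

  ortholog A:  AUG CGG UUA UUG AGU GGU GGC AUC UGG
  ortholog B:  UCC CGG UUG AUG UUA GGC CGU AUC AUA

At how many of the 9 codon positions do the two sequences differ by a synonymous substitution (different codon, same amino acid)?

Codon 1: AUG Met / UCC Ser — nonsynonymous.
Codon 2: CGG Arg / CGG Arg — identical.
Codon 3: UUA Leu / UUG Leu — synonymous.
Codon 4: UUG Leu / AUG Met — nonsynonymous.
Codon 5: AGU Ser / UUA Leu — nonsynonymous.
Codon 6: GGU Gly / GGC Gly — synonymous.
Codon 7: GGC Gly / CGU Arg — nonsynonymous.
Codon 8: AUC Ile / AUC Ile — identical.
Codon 9: UGG Trp / AUA Ile — nonsynonymous.
Synonymous differences: 2.

2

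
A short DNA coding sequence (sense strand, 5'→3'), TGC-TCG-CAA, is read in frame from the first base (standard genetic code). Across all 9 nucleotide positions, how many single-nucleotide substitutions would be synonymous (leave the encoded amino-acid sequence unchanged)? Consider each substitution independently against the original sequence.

5

Codon 1 (TGC, Cys): 1 synonymous substitution.
Codon 2 (TCG, Ser): 3 synonymous substitutions.
Codon 3 (CAA, Gln): 1 synonymous substitution.
Total: 1 + 3 + 1 = 5.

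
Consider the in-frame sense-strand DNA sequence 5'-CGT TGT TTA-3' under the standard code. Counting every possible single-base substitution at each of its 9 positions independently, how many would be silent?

Codon 1 (CGT, Arg): 3 synonymous substitutions.
Codon 2 (TGT, Cys): 1 synonymous substitution.
Codon 3 (TTA, Leu): 2 synonymous substitutions.
Total: 3 + 1 + 2 = 6.

6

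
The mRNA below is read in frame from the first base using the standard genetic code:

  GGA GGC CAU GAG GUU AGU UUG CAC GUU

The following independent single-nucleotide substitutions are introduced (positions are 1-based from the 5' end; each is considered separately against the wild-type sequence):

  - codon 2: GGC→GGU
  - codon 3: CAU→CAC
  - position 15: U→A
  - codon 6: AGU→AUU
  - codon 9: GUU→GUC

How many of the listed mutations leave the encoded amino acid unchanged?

4

Codon 2: GGC (Gly) → GGU (Gly) — synonymous.
Codon 3: CAU (His) → CAC (His) — synonymous.
Codon 5: GUU (Val) → GUA (Val) — synonymous.
Codon 6: AGU (Ser) → AUU (Ile) — missense.
Codon 9: GUU (Val) → GUC (Val) — synonymous.
Synonymous: 4 of 5.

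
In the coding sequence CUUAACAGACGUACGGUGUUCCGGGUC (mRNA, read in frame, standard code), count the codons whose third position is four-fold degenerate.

Codon 1 CUU (Leu): third position 4-fold.
Codon 2 AAC (Asn): third position 2-fold.
Codon 3 AGA (Arg): third position 2-fold.
Codon 4 CGU (Arg): third position 4-fold.
Codon 5 ACG (Thr): third position 4-fold.
Codon 6 GUG (Val): third position 4-fold.
Codon 7 UUC (Phe): third position 2-fold.
Codon 8 CGG (Arg): third position 4-fold.
Codon 9 GUC (Val): third position 4-fold.
Four-fold degenerate third positions: 6.

6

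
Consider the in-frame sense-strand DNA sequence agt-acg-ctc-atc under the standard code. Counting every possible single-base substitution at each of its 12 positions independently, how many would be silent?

Codon 1 (AGT, Ser): 1 synonymous substitution.
Codon 2 (ACG, Thr): 3 synonymous substitutions.
Codon 3 (CTC, Leu): 3 synonymous substitutions.
Codon 4 (ATC, Ile): 2 synonymous substitutions.
Total: 1 + 3 + 3 + 2 = 9.

9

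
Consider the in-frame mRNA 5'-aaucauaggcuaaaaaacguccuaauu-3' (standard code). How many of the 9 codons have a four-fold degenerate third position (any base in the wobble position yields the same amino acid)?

Codon 1 AAU (Asn): third position 2-fold.
Codon 2 CAU (His): third position 2-fold.
Codon 3 AGG (Arg): third position 2-fold.
Codon 4 CUA (Leu): third position 4-fold.
Codon 5 AAA (Lys): third position 2-fold.
Codon 6 AAC (Asn): third position 2-fold.
Codon 7 GUC (Val): third position 4-fold.
Codon 8 CUA (Leu): third position 4-fold.
Codon 9 AUU (Ile): third position 3-fold.
Four-fold degenerate third positions: 3.

3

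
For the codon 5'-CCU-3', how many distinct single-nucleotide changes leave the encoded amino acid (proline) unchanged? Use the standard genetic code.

Position 1: none → 0 synonymous.
Position 2: none → 0 synonymous.
Position 3: CCC, CCA, CCG → 3 synonymous.
Total: 0 + 0 + 3 = 3.

3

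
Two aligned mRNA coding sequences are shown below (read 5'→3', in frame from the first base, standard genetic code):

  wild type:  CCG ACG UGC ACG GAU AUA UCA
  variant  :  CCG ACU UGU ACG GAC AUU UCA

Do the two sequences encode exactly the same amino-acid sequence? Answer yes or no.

yes

Codon 1: CCG Pro / CCG Pro — identical.
Codon 2: ACG Thr / ACU Thr — synonymous.
Codon 3: UGC Cys / UGU Cys — synonymous.
Codon 4: ACG Thr / ACG Thr — identical.
Codon 5: GAU Asp / GAC Asp — synonymous.
Codon 6: AUA Ile / AUU Ile — synonymous.
Codon 7: UCA Ser / UCA Ser — identical.
Nonsynonymous differences: 0 → same protein.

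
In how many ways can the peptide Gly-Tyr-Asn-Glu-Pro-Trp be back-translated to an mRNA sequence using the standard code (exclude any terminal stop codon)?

128

Gly: 4 codons.
Tyr: 2 codons.
Asn: 2 codons.
Glu: 2 codons.
Pro: 4 codons.
Trp: 1 codon.
4 × 2 × 2 × 2 × 4 × 1 = 128.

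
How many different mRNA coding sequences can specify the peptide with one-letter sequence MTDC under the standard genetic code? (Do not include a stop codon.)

16

Met: 1 codon.
Thr: 4 codons.
Asp: 2 codons.
Cys: 2 codons.
1 × 4 × 2 × 2 = 16.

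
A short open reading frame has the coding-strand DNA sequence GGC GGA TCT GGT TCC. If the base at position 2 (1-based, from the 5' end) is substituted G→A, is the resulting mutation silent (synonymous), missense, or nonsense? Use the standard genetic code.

Position 2 falls in codon 1: GGC → Gly.
After the substitution the codon is GAC → Asp.
Gly ≠ Asp, so this is a missense mutation.

missense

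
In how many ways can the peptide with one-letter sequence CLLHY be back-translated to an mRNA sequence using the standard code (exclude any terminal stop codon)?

Cys: 2 codons.
Leu: 6 codons.
Leu: 6 codons.
His: 2 codons.
Tyr: 2 codons.
2 × 6 × 6 × 2 × 2 = 288.

288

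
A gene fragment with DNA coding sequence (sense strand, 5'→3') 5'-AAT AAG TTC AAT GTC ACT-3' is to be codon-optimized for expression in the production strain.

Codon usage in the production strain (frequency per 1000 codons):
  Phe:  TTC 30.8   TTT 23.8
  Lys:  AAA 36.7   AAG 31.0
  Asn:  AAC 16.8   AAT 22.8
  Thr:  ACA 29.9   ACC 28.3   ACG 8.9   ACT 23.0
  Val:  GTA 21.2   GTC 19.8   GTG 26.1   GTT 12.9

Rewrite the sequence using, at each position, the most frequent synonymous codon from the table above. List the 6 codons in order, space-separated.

AAT AAA TTC AAT GTG ACA

Codon 1 (Asn): best is AAT at 22.8.
Codon 2 (Lys): best is AAA at 36.7.
Codon 3 (Phe): best is TTC at 30.8.
Codon 4 (Asn): best is AAT at 22.8.
Codon 5 (Val): best is GTG at 26.1.
Codon 6 (Thr): best is ACA at 29.9.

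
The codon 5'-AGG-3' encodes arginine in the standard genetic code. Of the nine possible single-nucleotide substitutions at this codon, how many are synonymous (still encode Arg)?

Position 1: CGG → 1 synonymous.
Position 2: none → 0 synonymous.
Position 3: AGA → 1 synonymous.
Total: 1 + 0 + 1 = 2.

2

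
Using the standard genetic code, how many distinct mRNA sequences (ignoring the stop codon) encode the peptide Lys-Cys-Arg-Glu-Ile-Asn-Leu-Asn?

3456

Lys: 2 codons.
Cys: 2 codons.
Arg: 6 codons.
Glu: 2 codons.
Ile: 3 codons.
Asn: 2 codons.
Leu: 6 codons.
Asn: 2 codons.
2 × 2 × 6 × 2 × 3 × 2 × 6 × 2 = 3456.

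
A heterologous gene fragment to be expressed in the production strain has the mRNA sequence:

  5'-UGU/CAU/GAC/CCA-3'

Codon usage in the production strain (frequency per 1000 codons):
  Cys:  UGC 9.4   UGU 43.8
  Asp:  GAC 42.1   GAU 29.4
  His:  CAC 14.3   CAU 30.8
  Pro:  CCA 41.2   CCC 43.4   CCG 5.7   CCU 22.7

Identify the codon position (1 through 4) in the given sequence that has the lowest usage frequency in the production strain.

Codon 1 UGU (Cys): 43.8 per 1000.
Codon 2 CAU (His): 30.8 per 1000.
Codon 3 GAC (Asp): 42.1 per 1000.
Codon 4 CCA (Pro): 41.2 per 1000.
Lowest frequency is 30.8 at codon 2.

2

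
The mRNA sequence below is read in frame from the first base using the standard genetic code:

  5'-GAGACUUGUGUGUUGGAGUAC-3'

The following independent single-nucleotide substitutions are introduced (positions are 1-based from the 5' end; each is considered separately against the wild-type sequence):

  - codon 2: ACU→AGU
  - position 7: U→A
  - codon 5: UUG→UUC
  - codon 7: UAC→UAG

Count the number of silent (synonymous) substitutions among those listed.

0

Codon 2: ACU (Thr) → AGU (Ser) — missense.
Codon 3: UGU (Cys) → AGU (Ser) — missense.
Codon 5: UUG (Leu) → UUC (Phe) — missense.
Codon 7: UAC (Tyr) → UAG (Stop) — nonsense.
Synonymous: 0 of 4.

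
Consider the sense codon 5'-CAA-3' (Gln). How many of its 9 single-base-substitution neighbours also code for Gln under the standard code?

1

Position 1: none → 0 synonymous.
Position 2: none → 0 synonymous.
Position 3: CAG → 1 synonymous.
Total: 0 + 0 + 1 = 1.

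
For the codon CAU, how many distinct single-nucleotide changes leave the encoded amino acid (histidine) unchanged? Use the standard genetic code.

Position 1: none → 0 synonymous.
Position 2: none → 0 synonymous.
Position 3: CAC → 1 synonymous.
Total: 0 + 0 + 1 = 1.

1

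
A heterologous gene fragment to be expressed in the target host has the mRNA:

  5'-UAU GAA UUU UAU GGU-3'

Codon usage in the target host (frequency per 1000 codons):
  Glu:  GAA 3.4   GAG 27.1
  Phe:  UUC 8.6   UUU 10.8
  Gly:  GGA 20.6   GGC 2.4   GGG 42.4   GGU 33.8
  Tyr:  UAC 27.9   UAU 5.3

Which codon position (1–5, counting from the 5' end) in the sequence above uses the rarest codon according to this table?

Codon 1 UAU (Tyr): 5.3 per 1000.
Codon 2 GAA (Glu): 3.4 per 1000.
Codon 3 UUU (Phe): 10.8 per 1000.
Codon 4 UAU (Tyr): 5.3 per 1000.
Codon 5 GGU (Gly): 33.8 per 1000.
Lowest frequency is 3.4 at codon 2.

2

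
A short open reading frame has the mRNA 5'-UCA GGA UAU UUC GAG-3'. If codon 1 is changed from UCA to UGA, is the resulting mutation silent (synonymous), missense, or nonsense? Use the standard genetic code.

nonsense

Position 2 falls in codon 1: UCA → Ser.
After the substitution the codon is UGA → Stop.
The new codon is a stop codon, so this is a nonsense mutation.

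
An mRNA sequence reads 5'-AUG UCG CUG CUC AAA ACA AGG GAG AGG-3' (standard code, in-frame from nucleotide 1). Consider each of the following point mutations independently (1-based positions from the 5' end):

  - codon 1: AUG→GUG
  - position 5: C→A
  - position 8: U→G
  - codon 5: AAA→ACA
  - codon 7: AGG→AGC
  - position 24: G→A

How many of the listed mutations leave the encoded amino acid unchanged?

1

Codon 1: AUG (Met) → GUG (Val) — missense.
Codon 2: UCG (Ser) → UAG (Stop) — nonsense.
Codon 3: CUG (Leu) → CGG (Arg) — missense.
Codon 5: AAA (Lys) → ACA (Thr) — missense.
Codon 7: AGG (Arg) → AGC (Ser) — missense.
Codon 8: GAG (Glu) → GAA (Glu) — synonymous.
Synonymous: 1 of 6.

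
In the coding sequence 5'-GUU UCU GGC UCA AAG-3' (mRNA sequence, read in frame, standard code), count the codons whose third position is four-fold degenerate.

4

Codon 1 GUU (Val): third position 4-fold.
Codon 2 UCU (Ser): third position 4-fold.
Codon 3 GGC (Gly): third position 4-fold.
Codon 4 UCA (Ser): third position 4-fold.
Codon 5 AAG (Lys): third position 2-fold.
Four-fold degenerate third positions: 4.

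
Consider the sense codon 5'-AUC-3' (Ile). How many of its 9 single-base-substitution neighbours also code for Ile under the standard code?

Position 1: none → 0 synonymous.
Position 2: none → 0 synonymous.
Position 3: AUU, AUA → 2 synonymous.
Total: 0 + 0 + 2 = 2.

2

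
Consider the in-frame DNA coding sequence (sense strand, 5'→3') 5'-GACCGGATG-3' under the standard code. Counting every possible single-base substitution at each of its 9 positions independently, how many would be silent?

5

Codon 1 (GAC, Asp): 1 synonymous substitution.
Codon 2 (CGG, Arg): 4 synonymous substitutions.
Codon 3 (ATG, Met): 0 synonymous substitutions.
Total: 1 + 4 + 0 = 5.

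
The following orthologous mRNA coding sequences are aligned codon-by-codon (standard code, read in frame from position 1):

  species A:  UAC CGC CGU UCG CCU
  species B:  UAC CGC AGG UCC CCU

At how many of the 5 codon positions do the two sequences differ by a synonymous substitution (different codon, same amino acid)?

Codon 1: UAC Tyr / UAC Tyr — identical.
Codon 2: CGC Arg / CGC Arg — identical.
Codon 3: CGU Arg / AGG Arg — synonymous.
Codon 4: UCG Ser / UCC Ser — synonymous.
Codon 5: CCU Pro / CCU Pro — identical.
Synonymous differences: 2.

2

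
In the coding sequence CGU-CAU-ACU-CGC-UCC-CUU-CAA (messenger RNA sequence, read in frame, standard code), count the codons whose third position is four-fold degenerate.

5

Codon 1 CGU (Arg): third position 4-fold.
Codon 2 CAU (His): third position 2-fold.
Codon 3 ACU (Thr): third position 4-fold.
Codon 4 CGC (Arg): third position 4-fold.
Codon 5 UCC (Ser): third position 4-fold.
Codon 6 CUU (Leu): third position 4-fold.
Codon 7 CAA (Gln): third position 2-fold.
Four-fold degenerate third positions: 5.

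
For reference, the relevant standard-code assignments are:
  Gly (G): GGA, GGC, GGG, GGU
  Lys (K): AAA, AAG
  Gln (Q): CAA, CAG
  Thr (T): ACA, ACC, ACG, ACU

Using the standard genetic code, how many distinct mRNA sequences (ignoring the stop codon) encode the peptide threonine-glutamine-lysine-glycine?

64

Thr: 4 codons.
Gln: 2 codons.
Lys: 2 codons.
Gly: 4 codons.
4 × 2 × 2 × 4 = 64.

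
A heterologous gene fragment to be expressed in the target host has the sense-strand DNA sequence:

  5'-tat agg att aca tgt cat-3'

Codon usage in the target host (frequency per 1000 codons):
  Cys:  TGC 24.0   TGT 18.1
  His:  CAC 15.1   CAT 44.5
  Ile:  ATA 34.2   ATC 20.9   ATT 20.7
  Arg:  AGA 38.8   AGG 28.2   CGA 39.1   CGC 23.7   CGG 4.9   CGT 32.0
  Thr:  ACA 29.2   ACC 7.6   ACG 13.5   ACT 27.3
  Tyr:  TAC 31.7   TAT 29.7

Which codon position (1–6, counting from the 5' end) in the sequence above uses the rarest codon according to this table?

5

Codon 1 TAT (Tyr): 29.7 per 1000.
Codon 2 AGG (Arg): 28.2 per 1000.
Codon 3 ATT (Ile): 20.7 per 1000.
Codon 4 ACA (Thr): 29.2 per 1000.
Codon 5 TGT (Cys): 18.1 per 1000.
Codon 6 CAT (His): 44.5 per 1000.
Lowest frequency is 18.1 at codon 5.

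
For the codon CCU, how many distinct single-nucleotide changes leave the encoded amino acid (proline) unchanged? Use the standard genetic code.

Position 1: none → 0 synonymous.
Position 2: none → 0 synonymous.
Position 3: CCC, CCA, CCG → 3 synonymous.
Total: 0 + 0 + 3 = 3.

3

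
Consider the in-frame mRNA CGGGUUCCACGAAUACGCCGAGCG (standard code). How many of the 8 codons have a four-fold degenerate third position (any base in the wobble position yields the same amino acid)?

7

Codon 1 CGG (Arg): third position 4-fold.
Codon 2 GUU (Val): third position 4-fold.
Codon 3 CCA (Pro): third position 4-fold.
Codon 4 CGA (Arg): third position 4-fold.
Codon 5 AUA (Ile): third position 3-fold.
Codon 6 CGC (Arg): third position 4-fold.
Codon 7 CGA (Arg): third position 4-fold.
Codon 8 GCG (Ala): third position 4-fold.
Four-fold degenerate third positions: 7.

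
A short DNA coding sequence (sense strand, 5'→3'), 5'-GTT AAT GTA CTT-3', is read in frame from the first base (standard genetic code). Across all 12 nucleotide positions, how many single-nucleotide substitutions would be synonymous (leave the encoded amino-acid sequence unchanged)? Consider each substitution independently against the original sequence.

10

Codon 1 (GTT, Val): 3 synonymous substitutions.
Codon 2 (AAT, Asn): 1 synonymous substitution.
Codon 3 (GTA, Val): 3 synonymous substitutions.
Codon 4 (CTT, Leu): 3 synonymous substitutions.
Total: 3 + 1 + 3 + 3 = 10.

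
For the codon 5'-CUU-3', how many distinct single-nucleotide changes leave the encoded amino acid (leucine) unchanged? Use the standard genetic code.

Position 1: none → 0 synonymous.
Position 2: none → 0 synonymous.
Position 3: CUC, CUA, CUG → 3 synonymous.
Total: 0 + 0 + 3 = 3.

3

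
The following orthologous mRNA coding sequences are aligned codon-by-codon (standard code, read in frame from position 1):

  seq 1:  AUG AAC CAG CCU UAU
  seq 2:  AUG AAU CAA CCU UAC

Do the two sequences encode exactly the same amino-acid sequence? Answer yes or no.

Codon 1: AUG Met / AUG Met — identical.
Codon 2: AAC Asn / AAU Asn — synonymous.
Codon 3: CAG Gln / CAA Gln — synonymous.
Codon 4: CCU Pro / CCU Pro — identical.
Codon 5: UAU Tyr / UAC Tyr — synonymous.
Nonsynonymous differences: 0 → same protein.

yes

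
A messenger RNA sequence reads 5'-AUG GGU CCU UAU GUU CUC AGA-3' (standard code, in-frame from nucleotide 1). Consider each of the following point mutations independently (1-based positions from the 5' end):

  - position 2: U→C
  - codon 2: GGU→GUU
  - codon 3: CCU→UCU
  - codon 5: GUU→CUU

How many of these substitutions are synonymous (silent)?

Codon 1: AUG (Met) → ACG (Thr) — missense.
Codon 2: GGU (Gly) → GUU (Val) — missense.
Codon 3: CCU (Pro) → UCU (Ser) — missense.
Codon 5: GUU (Val) → CUU (Leu) — missense.
Synonymous: 0 of 4.

0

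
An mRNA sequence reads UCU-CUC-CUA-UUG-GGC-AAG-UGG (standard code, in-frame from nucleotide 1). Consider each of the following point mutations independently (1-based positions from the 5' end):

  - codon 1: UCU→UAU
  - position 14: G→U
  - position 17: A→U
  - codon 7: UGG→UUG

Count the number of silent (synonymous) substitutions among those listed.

Codon 1: UCU (Ser) → UAU (Tyr) — missense.
Codon 5: GGC (Gly) → GUC (Val) — missense.
Codon 6: AAG (Lys) → AUG (Met) — missense.
Codon 7: UGG (Trp) → UUG (Leu) — missense.
Synonymous: 0 of 4.

0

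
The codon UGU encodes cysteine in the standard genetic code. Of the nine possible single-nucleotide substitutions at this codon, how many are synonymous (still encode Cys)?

Position 1: none → 0 synonymous.
Position 2: none → 0 synonymous.
Position 3: UGC → 1 synonymous.
Total: 0 + 0 + 1 = 1.

1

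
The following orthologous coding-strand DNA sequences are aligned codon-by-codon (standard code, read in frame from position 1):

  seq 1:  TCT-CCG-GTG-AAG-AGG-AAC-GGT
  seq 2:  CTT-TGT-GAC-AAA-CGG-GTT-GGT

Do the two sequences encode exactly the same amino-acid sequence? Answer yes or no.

no

Codon 1: TCT Ser / CTT Leu — nonsynonymous.
Codon 2: CCG Pro / TGT Cys — nonsynonymous.
Codon 3: GTG Val / GAC Asp — nonsynonymous.
Codon 4: AAG Lys / AAA Lys — synonymous.
Codon 5: AGG Arg / CGG Arg — synonymous.
Codon 6: AAC Asn / GTT Val — nonsynonymous.
Codon 7: GGT Gly / GGT Gly — identical.
Nonsynonymous differences: 4 → different protein.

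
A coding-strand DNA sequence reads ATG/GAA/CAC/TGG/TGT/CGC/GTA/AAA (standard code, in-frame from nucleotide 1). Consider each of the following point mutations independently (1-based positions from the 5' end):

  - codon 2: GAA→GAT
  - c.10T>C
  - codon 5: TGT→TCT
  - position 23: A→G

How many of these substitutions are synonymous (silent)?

0

Codon 2: GAA (Glu) → GAT (Asp) — missense.
Codon 4: TGG (Trp) → CGG (Arg) — missense.
Codon 5: TGT (Cys) → TCT (Ser) — missense.
Codon 8: AAA (Lys) → AGA (Arg) — missense.
Synonymous: 0 of 4.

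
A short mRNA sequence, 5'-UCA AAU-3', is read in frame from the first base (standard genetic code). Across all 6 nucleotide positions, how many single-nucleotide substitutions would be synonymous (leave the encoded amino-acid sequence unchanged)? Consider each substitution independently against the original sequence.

Codon 1 (UCA, Ser): 3 synonymous substitutions.
Codon 2 (AAU, Asn): 1 synonymous substitution.
Total: 3 + 1 = 4.

4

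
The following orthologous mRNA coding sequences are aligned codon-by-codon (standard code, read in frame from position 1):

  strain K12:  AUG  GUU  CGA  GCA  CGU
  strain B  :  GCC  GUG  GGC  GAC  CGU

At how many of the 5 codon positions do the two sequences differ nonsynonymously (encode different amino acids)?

3

Codon 1: AUG Met / GCC Ala — nonsynonymous.
Codon 2: GUU Val / GUG Val — synonymous.
Codon 3: CGA Arg / GGC Gly — nonsynonymous.
Codon 4: GCA Ala / GAC Asp — nonsynonymous.
Codon 5: CGU Arg / CGU Arg — identical.
Nonsynonymous differences: 3.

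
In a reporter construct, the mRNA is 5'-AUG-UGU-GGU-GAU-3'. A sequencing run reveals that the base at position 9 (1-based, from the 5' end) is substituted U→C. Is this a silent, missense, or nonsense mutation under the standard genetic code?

Position 9 falls in codon 3: GGU → Gly.
After the substitution the codon is GGC → Gly.
Both encode Gly, so the change is synonymous.

silent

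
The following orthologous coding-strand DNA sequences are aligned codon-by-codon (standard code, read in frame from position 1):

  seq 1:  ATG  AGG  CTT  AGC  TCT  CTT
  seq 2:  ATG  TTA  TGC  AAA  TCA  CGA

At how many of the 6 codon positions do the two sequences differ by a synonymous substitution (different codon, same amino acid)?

1

Codon 1: ATG Met / ATG Met — identical.
Codon 2: AGG Arg / TTA Leu — nonsynonymous.
Codon 3: CTT Leu / TGC Cys — nonsynonymous.
Codon 4: AGC Ser / AAA Lys — nonsynonymous.
Codon 5: TCT Ser / TCA Ser — synonymous.
Codon 6: CTT Leu / CGA Arg — nonsynonymous.
Synonymous differences: 1.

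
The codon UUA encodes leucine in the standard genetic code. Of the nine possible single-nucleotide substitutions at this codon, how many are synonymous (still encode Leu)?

Position 1: CUA → 1 synonymous.
Position 2: none → 0 synonymous.
Position 3: UUG → 1 synonymous.
Total: 1 + 0 + 1 = 2.

2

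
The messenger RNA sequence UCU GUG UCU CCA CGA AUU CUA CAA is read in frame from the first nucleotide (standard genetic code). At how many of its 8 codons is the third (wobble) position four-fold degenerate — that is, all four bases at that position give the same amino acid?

Codon 1 UCU (Ser): third position 4-fold.
Codon 2 GUG (Val): third position 4-fold.
Codon 3 UCU (Ser): third position 4-fold.
Codon 4 CCA (Pro): third position 4-fold.
Codon 5 CGA (Arg): third position 4-fold.
Codon 6 AUU (Ile): third position 3-fold.
Codon 7 CUA (Leu): third position 4-fold.
Codon 8 CAA (Gln): third position 2-fold.
Four-fold degenerate third positions: 6.

6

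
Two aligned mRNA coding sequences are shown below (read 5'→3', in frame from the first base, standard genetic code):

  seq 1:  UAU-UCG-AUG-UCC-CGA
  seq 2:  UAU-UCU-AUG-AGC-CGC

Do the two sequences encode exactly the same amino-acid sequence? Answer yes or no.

Codon 1: UAU Tyr / UAU Tyr — identical.
Codon 2: UCG Ser / UCU Ser — synonymous.
Codon 3: AUG Met / AUG Met — identical.
Codon 4: UCC Ser / AGC Ser — synonymous.
Codon 5: CGA Arg / CGC Arg — synonymous.
Nonsynonymous differences: 0 → same protein.

yes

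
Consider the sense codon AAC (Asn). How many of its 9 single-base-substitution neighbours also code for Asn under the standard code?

1

Position 1: none → 0 synonymous.
Position 2: none → 0 synonymous.
Position 3: AAU → 1 synonymous.
Total: 0 + 0 + 1 = 1.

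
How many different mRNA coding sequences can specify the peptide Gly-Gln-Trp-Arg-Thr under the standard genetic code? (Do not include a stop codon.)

192

Gly: 4 codons.
Gln: 2 codons.
Trp: 1 codon.
Arg: 6 codons.
Thr: 4 codons.
4 × 2 × 1 × 6 × 4 = 192.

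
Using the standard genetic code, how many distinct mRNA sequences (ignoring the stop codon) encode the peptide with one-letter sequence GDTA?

Gly: 4 codons.
Asp: 2 codons.
Thr: 4 codons.
Ala: 4 codons.
4 × 2 × 4 × 4 = 128.

128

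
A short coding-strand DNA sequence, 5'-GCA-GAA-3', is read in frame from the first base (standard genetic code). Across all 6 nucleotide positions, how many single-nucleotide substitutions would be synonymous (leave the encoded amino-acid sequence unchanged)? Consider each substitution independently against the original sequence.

4

Codon 1 (GCA, Ala): 3 synonymous substitutions.
Codon 2 (GAA, Glu): 1 synonymous substitution.
Total: 3 + 1 = 4.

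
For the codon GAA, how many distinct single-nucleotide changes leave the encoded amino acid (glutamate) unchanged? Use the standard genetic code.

1

Position 1: none → 0 synonymous.
Position 2: none → 0 synonymous.
Position 3: GAG → 1 synonymous.
Total: 0 + 0 + 1 = 1.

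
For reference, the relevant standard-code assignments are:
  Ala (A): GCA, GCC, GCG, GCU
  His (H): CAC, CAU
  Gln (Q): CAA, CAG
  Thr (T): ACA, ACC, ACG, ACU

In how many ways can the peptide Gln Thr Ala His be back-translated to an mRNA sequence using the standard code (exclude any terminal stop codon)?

Gln: 2 codons.
Thr: 4 codons.
Ala: 4 codons.
His: 2 codons.
2 × 4 × 4 × 2 = 64.

64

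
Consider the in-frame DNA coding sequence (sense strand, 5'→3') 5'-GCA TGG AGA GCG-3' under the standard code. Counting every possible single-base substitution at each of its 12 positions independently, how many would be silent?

Codon 1 (GCA, Ala): 3 synonymous substitutions.
Codon 2 (TGG, Trp): 0 synonymous substitutions.
Codon 3 (AGA, Arg): 2 synonymous substitutions.
Codon 4 (GCG, Ala): 3 synonymous substitutions.
Total: 3 + 0 + 2 + 3 = 8.

8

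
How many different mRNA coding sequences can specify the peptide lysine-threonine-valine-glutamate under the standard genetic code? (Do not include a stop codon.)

Lys: 2 codons.
Thr: 4 codons.
Val: 4 codons.
Glu: 2 codons.
2 × 4 × 4 × 2 = 64.

64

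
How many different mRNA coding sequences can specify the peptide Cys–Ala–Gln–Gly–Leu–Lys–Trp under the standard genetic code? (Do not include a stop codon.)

Cys: 2 codons.
Ala: 4 codons.
Gln: 2 codons.
Gly: 4 codons.
Leu: 6 codons.
Lys: 2 codons.
Trp: 1 codon.
2 × 4 × 2 × 4 × 6 × 2 × 1 = 768.

768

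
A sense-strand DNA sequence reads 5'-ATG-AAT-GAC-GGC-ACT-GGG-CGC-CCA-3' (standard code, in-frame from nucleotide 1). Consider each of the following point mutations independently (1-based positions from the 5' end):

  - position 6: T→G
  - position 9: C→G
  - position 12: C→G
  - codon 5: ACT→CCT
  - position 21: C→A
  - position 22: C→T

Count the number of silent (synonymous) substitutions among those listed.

Codon 2: AAT (Asn) → AAG (Lys) — missense.
Codon 3: GAC (Asp) → GAG (Glu) — missense.
Codon 4: GGC (Gly) → GGG (Gly) — synonymous.
Codon 5: ACT (Thr) → CCT (Pro) — missense.
Codon 7: CGC (Arg) → CGA (Arg) — synonymous.
Codon 8: CCA (Pro) → TCA (Ser) — missense.
Synonymous: 2 of 6.

2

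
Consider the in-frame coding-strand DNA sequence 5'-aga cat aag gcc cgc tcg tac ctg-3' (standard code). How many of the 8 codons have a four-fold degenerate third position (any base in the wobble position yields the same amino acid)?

Codon 1 AGA (Arg): third position 2-fold.
Codon 2 CAT (His): third position 2-fold.
Codon 3 AAG (Lys): third position 2-fold.
Codon 4 GCC (Ala): third position 4-fold.
Codon 5 CGC (Arg): third position 4-fold.
Codon 6 TCG (Ser): third position 4-fold.
Codon 7 TAC (Tyr): third position 2-fold.
Codon 8 CTG (Leu): third position 4-fold.
Four-fold degenerate third positions: 4.

4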